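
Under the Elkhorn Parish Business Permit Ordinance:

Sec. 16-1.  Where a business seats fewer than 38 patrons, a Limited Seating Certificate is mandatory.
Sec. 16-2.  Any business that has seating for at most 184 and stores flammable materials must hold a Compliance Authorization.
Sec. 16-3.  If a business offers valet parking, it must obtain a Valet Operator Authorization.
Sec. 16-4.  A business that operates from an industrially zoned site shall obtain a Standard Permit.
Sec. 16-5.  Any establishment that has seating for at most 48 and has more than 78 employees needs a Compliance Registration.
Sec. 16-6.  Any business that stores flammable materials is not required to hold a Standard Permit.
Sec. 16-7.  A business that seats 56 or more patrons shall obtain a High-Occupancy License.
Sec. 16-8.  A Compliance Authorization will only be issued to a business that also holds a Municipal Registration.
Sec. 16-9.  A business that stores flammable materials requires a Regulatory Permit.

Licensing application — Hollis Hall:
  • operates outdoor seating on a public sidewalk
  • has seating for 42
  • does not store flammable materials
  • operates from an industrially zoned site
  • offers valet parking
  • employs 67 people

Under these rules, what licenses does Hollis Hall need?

Sec. 16-1. seating 42 ≥ 38 → Limited Seating Certificate not required.
Sec. 16-2. seating 42 ≤ 184; does not store flammable materials → Compliance Authorization not required.
Sec. 16-3. offers valet parking → Valet Operator Authorization required.
Sec. 16-4. operates from an industrially zoned site → Standard Permit required.
Sec. 16-5. seating 42 ≤ 48; employees 67 ≤ 78 → Compliance Registration not required.
Sec. 16-6. does not store flammable materials → Standard Permit exemption does not apply.
Sec. 16-7. seating 42 < 56 → High-Occupancy License not required.
Sec. 16-8. Compliance Authorization is not required → no effect.
Sec. 16-9. does not store flammable materials → Regulatory Permit not required.

Standard Permit, Valet Operator Authorization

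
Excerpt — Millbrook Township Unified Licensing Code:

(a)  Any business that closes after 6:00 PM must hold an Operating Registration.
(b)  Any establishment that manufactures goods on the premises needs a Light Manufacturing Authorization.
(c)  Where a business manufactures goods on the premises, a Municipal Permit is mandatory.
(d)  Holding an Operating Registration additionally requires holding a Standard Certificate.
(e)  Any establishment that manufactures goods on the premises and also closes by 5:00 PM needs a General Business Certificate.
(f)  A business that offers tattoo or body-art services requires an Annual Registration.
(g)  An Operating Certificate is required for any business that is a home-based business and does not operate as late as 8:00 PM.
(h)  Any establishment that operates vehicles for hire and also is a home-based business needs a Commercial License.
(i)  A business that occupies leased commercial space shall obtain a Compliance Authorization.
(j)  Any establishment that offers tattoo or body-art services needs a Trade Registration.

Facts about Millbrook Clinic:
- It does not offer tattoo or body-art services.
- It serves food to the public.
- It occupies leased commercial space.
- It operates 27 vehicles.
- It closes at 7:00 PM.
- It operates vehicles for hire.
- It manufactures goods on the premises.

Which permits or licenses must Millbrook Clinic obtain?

(a) closes 7:00 PM, after 6:00 PM → Operating Registration required.
(b) manufactures goods on the premises → Light Manufacturing Authorization required.
(c) manufactures goods on the premises → Municipal Permit required.
(d) Operating Registration is required → Standard Certificate also required.
(e) manufactures goods on the premises; closes 7:00 PM, after 5:00 PM → General Business Certificate not required.
(f) does not offer tattoo or body-art services → Annual Registration not required.
(g) occupies leased commercial space (not: is a home-based business); closes 7:00 PM, at/before 8:00 PM → Operating Certificate not required.
(h) operates vehicles for hire; occupies leased commercial space (not: is a home-based business) → Commercial License not required.
(i) occupies leased commercial space → Compliance Authorization required.
(j) does not offer tattoo or body-art services → Trade Registration not required.

Compliance Authorization, Light Manufacturing Authorization, Municipal Permit, Operating Registration, Standard Certificate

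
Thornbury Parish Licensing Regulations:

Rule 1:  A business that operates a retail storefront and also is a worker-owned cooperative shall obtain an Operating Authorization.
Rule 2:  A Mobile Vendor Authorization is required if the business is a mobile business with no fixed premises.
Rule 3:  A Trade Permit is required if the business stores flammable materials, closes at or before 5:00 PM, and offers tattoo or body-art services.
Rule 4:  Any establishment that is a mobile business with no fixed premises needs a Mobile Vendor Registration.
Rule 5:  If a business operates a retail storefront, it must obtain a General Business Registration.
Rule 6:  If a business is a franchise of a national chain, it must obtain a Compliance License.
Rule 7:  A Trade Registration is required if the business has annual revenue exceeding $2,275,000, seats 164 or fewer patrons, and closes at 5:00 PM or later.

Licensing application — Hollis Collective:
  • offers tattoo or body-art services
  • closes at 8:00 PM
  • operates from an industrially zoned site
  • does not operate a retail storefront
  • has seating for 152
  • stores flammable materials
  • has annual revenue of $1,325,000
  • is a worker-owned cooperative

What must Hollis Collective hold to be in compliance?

Rule 1: does not operate a retail storefront; is a worker-owned cooperative → Operating Authorization not required.
Rule 2: operates from an industrially zoned site (not: is a mobile business with no fixed premises) → Mobile Vendor Authorization not required.
Rule 3: stores flammable materials; closes 8:00 PM, after 5:00 PM; offers tattoo or body-art services → Trade Permit not required.
Rule 4: operates from an industrially zoned site (not: is a mobile business with no fixed premises) → Mobile Vendor Registration not required.
Rule 5: does not operate a retail storefront → General Business Registration not required.
Rule 6: is a worker-owned cooperative (not: is a franchise of a national chain) → Compliance License not required.
Rule 7: revenue $1,325,000 ≤ $2,275,000; seating 152 ≤ 164; closes 8:00 PM, after 5:00 PM → Trade Registration not required.

None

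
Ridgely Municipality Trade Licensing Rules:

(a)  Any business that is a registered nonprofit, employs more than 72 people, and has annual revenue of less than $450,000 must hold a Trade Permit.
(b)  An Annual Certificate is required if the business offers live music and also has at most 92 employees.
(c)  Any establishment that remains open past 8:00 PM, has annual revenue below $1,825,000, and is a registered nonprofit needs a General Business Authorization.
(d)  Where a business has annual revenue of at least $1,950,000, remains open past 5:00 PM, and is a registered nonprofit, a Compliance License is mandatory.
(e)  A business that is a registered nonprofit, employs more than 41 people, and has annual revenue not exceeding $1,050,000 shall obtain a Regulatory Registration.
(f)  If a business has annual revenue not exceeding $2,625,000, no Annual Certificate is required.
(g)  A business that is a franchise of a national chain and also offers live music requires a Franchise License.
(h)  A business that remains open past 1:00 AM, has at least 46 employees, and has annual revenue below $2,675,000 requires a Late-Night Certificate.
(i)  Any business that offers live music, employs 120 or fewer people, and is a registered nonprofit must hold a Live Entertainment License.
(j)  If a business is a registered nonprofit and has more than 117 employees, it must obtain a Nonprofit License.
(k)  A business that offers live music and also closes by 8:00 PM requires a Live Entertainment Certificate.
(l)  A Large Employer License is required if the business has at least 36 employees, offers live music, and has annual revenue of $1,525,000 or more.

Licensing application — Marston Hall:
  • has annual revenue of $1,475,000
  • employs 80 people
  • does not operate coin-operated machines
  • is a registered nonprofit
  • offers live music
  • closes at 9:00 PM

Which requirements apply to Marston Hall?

(a) is a registered nonprofit; employees 80 > 72; revenue $1,475,000 ≥ $450,000 → Trade Permit not required.
(b) offers live music; employees 80 ≤ 92 → Annual Certificate required.
(c) closes 9:00 PM, after 8:00 PM; revenue $1,475,000 < $1,825,000; is a registered nonprofit → General Business Authorization required.
(d) revenue $1,475,000 < $1,950,000; closes 9:00 PM, after 5:00 PM; is a registered nonprofit → Compliance License not required.
(e) is a registered nonprofit; employees 80 > 41; revenue $1,475,000 > $1,050,000 → Regulatory Registration not required.
(f) revenue $1,475,000 ≤ $2,625,000 → exempt from Annual Certificate.
(g) is a registered nonprofit (not: is a franchise of a national chain); offers live music → Franchise License not required.
(h) closes 9:00 PM, at/before 1:00 AM; employees 80 ≥ 46; revenue $1,475,000 < $2,675,000 → Late-Night Certificate not required.
(i) offers live music; employees 80 ≤ 120; is a registered nonprofit → Live Entertainment License required.
(j) is a registered nonprofit; employees 80 ≤ 117 → Nonprofit License not required.
(k) offers live music; closes 9:00 PM, after 8:00 PM → Live Entertainment Certificate not required.
(l) employees 80 ≥ 36; offers live music; revenue $1,475,000 < $1,525,000 → Large Employer License not required.

General Business Authorization, Live Entertainment License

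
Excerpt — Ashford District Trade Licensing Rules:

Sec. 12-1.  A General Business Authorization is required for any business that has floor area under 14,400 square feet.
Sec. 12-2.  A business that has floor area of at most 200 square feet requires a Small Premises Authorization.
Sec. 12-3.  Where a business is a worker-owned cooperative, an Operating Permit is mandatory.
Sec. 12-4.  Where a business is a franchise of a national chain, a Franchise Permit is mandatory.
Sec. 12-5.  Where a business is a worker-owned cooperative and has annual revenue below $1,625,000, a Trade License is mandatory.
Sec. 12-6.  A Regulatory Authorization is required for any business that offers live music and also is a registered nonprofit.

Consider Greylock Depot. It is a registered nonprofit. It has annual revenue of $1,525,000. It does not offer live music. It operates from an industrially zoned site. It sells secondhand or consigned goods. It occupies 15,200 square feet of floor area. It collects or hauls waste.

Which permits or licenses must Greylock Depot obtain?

Sec. 12-1. floor area 15,200 square feet ≥ 14,400 square feet → General Business Authorization not required.
Sec. 12-2. floor area 15,200 square feet > 200 square feet → Small Premises Authorization not required.
Sec. 12-3. is a registered nonprofit (not: is a worker-owned cooperative) → Operating Permit not required.
Sec. 12-4. is a registered nonprofit (not: is a franchise of a national chain) → Franchise Permit not required.
Sec. 12-5. is a registered nonprofit (not: is a worker-owned cooperative); revenue $1,525,000 < $1,625,000 → Trade License not required.
Sec. 12-6. does not offer live music; is a registered nonprofit → Regulatory Authorization not required.

None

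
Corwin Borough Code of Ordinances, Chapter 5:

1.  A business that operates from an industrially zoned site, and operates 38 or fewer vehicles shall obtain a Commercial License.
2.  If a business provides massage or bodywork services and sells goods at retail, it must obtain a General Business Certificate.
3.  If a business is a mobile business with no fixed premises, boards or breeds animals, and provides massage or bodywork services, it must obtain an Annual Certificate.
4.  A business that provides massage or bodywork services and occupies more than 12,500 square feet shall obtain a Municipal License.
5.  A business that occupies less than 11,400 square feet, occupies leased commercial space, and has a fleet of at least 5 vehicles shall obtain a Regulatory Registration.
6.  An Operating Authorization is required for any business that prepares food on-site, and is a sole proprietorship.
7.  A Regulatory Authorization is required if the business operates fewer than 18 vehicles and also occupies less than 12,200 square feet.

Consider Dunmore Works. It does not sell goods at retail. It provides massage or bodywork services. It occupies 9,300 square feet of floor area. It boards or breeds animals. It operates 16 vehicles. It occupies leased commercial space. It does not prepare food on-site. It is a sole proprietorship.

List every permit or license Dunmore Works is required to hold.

Regulatory Authorization, Regulatory Registration

1. occupies leased commercial space (not: operates from an industrially zoned site); vehicles 16 ≤ 38 → Commercial License not required.
2. provides massage or bodywork services; does not sell goods at retail → General Business Certificate not required.
3. occupies leased commercial space (not: is a mobile business with no fixed premises); boards or breeds animals; provides massage or bodywork services → Annual Certificate not required.
4. provides massage or bodywork services; floor area 9,300 square feet ≤ 12,500 square feet → Municipal License not required.
5. floor area 9,300 square feet < 11,400 square feet; occupies leased commercial space; vehicles 16 ≥ 5 → Regulatory Registration required.
6. does not prepare food on-site; is a sole proprietorship → Operating Authorization not required.
7. vehicles 16 < 18; floor area 9,300 square feet < 12,200 square feet → Regulatory Authorization required.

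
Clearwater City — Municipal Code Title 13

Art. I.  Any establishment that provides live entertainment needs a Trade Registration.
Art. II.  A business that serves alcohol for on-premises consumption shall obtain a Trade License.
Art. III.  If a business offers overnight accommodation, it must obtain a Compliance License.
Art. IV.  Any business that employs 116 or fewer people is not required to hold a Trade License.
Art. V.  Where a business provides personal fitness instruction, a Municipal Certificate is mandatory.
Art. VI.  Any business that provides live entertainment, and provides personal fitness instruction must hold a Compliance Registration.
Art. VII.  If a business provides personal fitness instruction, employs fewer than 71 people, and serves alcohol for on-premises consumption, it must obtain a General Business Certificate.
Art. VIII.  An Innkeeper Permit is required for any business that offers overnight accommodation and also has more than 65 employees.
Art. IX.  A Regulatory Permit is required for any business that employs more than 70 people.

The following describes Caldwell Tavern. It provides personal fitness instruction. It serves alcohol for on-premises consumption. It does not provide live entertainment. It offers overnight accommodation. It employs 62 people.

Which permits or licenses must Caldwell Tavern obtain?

Art. I. does not provide live entertainment → Trade Registration not required.
Art. II. serves alcohol for on-premises consumption → Trade License required.
Art. III. offers overnight accommodation → Compliance License required.
Art. IV. employees 62 ≤ 116 → exempt from Trade License.
Art. V. provides personal fitness instruction → Municipal Certificate required.
Art. VI. does not provide live entertainment; provides personal fitness instruction → Compliance Registration not required.
Art. VII. provides personal fitness instruction; employees 62 < 71; serves alcohol for on-premises consumption → General Business Certificate required.
Art. VIII. offers overnight accommodation; employees 62 ≤ 65 → Innkeeper Permit not required.
Art. IX. employees 62 ≤ 70 → Regulatory Permit not required.

Compliance License, General Business Certificate, Municipal Certificate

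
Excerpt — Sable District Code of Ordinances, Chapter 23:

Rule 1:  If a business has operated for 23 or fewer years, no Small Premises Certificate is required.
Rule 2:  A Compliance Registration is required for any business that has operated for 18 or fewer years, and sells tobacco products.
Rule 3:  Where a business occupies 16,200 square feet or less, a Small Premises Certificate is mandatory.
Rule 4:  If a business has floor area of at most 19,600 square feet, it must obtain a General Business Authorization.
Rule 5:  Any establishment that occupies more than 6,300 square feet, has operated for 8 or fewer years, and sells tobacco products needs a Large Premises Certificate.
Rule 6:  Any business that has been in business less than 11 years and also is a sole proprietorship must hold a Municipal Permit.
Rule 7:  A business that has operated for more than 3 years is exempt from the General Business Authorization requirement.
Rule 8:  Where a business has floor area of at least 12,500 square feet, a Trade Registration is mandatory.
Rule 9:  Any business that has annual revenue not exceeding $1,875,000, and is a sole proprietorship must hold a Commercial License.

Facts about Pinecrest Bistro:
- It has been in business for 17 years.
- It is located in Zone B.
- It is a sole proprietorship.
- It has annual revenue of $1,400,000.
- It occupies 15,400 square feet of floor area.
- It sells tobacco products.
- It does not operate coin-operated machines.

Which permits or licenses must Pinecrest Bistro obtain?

Rule 1: years in business 17 ≤ 23 → exempt from Small Premises Certificate.
Rule 2: years in business 17 ≤ 18; sells tobacco products → Compliance Registration required.
Rule 3: floor area 15,400 square feet ≤ 16,200 square feet → Small Premises Certificate required.
Rule 4: floor area 15,400 square feet ≤ 19,600 square feet → General Business Authorization required.
Rule 5: floor area 15,400 square feet > 6,300 square feet; years in business 17 > 8; sells tobacco products → Large Premises Certificate not required.
Rule 6: years in business 17 ≥ 11; is a sole proprietorship → Municipal Permit not required.
Rule 7: years in business 17 > 3 → exempt from General Business Authorization.
Rule 8: floor area 15,400 square feet ≥ 12,500 square feet → Trade Registration required.
Rule 9: revenue $1,400,000 ≤ $1,875,000; is a sole proprietorship → Commercial License required.

Commercial License, Compliance Registration, Trade Registration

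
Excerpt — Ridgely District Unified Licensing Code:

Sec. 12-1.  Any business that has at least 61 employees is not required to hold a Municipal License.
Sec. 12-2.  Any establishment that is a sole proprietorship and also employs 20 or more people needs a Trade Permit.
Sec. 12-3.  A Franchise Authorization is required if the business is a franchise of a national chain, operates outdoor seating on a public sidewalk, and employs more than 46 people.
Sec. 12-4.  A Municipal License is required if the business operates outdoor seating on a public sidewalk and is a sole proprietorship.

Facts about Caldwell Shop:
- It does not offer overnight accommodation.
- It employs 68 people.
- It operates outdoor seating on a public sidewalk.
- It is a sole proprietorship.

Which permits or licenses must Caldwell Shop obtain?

Trade Permit

Sec. 12-1. employees 68 ≥ 61 → exempt from Municipal License.
Sec. 12-2. is a sole proprietorship; employees 68 ≥ 20 → Trade Permit required.
Sec. 12-3. is a sole proprietorship (not: is a franchise of a national chain); operates outdoor seating on a public sidewalk; employees 68 > 46 → Franchise Authorization not required.
Sec. 12-4. operates outdoor seating on a public sidewalk; is a sole proprietorship → Municipal License required.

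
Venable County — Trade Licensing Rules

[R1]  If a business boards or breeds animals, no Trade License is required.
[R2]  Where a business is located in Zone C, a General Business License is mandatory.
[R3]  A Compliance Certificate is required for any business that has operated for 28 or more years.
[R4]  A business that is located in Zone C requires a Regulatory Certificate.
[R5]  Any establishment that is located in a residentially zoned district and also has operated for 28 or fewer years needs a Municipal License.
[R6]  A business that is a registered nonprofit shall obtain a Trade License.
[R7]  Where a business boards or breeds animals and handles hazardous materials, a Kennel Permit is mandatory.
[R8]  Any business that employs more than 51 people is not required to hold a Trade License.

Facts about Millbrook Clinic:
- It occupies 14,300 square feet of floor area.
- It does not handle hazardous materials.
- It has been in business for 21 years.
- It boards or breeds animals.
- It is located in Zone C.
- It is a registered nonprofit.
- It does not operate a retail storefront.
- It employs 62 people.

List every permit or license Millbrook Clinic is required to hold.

General Business License, Regulatory Certificate

[R1] boards or breeds animals → exempt from Trade License.
[R2] is located in Zone C → General Business License required.
[R3] years in business 21 < 28 → Compliance Certificate not required.
[R4] is located in Zone C → Regulatory Certificate required.
[R5] is located in Zone C (not: is located in a residentially zoned district); years in business 21 ≤ 28 → Municipal License not required.
[R6] is a registered nonprofit → Trade License required.
[R7] boards or breeds animals; does not handle hazardous materials → Kennel Permit not required.
[R8] employees 62 > 51 → exempt from Trade License.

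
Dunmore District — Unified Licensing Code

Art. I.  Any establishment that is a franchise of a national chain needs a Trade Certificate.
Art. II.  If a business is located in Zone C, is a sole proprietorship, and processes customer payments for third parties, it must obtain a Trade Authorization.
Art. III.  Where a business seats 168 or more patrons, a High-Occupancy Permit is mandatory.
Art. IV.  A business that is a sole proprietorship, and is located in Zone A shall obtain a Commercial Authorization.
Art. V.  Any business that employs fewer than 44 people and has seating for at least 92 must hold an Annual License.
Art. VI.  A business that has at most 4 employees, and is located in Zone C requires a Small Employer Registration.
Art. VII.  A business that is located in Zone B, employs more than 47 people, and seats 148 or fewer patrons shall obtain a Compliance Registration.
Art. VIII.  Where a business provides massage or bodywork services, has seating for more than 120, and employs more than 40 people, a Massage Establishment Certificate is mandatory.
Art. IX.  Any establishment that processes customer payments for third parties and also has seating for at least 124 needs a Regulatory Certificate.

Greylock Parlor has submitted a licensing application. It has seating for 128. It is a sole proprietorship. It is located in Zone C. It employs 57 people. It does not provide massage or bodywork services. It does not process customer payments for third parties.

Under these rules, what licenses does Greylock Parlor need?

Art. I. is a sole proprietorship (not: is a franchise of a national chain) → Trade Certificate not required.
Art. II. is located in Zone C; is a sole proprietorship; does not process customer payments for third parties → Trade Authorization not required.
Art. III. seating 128 < 168 → High-Occupancy Permit not required.
Art. IV. is a sole proprietorship; is located in Zone C (not: is located in Zone A) → Commercial Authorization not required.
Art. V. employees 57 ≥ 44; seating 128 ≥ 92 → Annual License not required.
Art. VI. employees 57 > 4; is located in Zone C → Small Employer Registration not required.
Art. VII. is located in Zone C (not: is located in Zone B); employees 57 > 47; seating 128 ≤ 148 → Compliance Registration not required.
Art. VIII. does not provide massage or bodywork services; seating 128 > 120; employees 57 > 40 → Massage Establishment Certificate not required.
Art. IX. does not process customer payments for third parties; seating 128 ≥ 124 → Regulatory Certificate not required.

None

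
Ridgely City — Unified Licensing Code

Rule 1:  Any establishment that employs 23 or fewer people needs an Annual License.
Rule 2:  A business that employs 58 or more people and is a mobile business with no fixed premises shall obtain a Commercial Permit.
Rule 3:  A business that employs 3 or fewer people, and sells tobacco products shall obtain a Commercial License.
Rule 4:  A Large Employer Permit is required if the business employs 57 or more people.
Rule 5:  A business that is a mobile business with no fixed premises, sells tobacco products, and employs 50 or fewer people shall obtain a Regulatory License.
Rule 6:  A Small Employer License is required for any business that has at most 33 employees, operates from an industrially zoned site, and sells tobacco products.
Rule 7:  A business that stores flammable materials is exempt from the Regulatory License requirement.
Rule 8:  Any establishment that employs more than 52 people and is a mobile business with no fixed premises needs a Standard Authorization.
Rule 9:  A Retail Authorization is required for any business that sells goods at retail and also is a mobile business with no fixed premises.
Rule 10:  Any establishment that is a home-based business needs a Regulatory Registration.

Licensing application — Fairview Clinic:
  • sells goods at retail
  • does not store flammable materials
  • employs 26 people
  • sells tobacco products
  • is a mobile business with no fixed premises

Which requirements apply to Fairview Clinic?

Rule 1: employees 26 > 23 → Annual License not required.
Rule 2: employees 26 < 58; is a mobile business with no fixed premises → Commercial Permit not required.
Rule 3: employees 26 > 3; sells tobacco products → Commercial License not required.
Rule 4: employees 26 < 57 → Large Employer Permit not required.
Rule 5: is a mobile business with no fixed premises; sells tobacco products; employees 26 ≤ 50 → Regulatory License required.
Rule 6: employees 26 ≤ 33; is a mobile business with no fixed premises (not: operates from an industrially zoned site); sells tobacco products → Small Employer License not required.
Rule 7: does not store flammable materials → Regulatory License exemption does not apply.
Rule 8: employees 26 ≤ 52; is a mobile business with no fixed premises → Standard Authorization not required.
Rule 9: sells goods at retail; is a mobile business with no fixed premises → Retail Authorization required.
Rule 10: is a mobile business with no fixed premises (not: is a home-based business) → Regulatory Registration not required.

Regulatory License, Retail Authorization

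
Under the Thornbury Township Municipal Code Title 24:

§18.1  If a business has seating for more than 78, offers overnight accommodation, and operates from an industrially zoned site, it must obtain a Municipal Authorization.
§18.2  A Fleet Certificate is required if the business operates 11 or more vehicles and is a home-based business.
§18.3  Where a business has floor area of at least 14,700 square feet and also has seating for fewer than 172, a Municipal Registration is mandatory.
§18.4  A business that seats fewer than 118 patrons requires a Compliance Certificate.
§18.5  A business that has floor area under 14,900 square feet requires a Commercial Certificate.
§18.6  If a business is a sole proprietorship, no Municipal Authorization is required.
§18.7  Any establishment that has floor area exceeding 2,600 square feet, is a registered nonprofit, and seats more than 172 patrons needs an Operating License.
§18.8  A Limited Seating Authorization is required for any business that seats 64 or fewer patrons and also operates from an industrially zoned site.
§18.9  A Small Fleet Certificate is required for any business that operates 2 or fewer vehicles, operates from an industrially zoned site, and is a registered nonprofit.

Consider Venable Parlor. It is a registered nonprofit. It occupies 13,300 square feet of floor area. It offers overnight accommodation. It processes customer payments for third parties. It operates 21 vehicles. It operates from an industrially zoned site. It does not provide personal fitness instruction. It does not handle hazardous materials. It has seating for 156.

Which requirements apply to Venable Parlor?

§18.1 seating 156 > 78; offers overnight accommodation; operates from an industrially zoned site → Municipal Authorization required.
§18.2 vehicles 21 ≥ 11; operates from an industrially zoned site (not: is a home-based business) → Fleet Certificate not required.
§18.3 floor area 13,300 square feet < 14,700 square feet; seating 156 < 172 → Municipal Registration not required.
§18.4 seating 156 ≥ 118 → Compliance Certificate not required.
§18.5 floor area 13,300 square feet < 14,900 square feet → Commercial Certificate required.
§18.6 is a registered nonprofit (not: is a sole proprietorship) → Municipal Authorization exemption does not apply.
§18.7 floor area 13,300 square feet > 2,600 square feet; is a registered nonprofit; seating 156 ≤ 172 → Operating License not required.
§18.8 seating 156 > 64; operates from an industrially zoned site → Limited Seating Authorization not required.
§18.9 vehicles 21 > 2; operates from an industrially zoned site; is a registered nonprofit → Small Fleet Certificate not required.

Commercial Certificate, Municipal Authorization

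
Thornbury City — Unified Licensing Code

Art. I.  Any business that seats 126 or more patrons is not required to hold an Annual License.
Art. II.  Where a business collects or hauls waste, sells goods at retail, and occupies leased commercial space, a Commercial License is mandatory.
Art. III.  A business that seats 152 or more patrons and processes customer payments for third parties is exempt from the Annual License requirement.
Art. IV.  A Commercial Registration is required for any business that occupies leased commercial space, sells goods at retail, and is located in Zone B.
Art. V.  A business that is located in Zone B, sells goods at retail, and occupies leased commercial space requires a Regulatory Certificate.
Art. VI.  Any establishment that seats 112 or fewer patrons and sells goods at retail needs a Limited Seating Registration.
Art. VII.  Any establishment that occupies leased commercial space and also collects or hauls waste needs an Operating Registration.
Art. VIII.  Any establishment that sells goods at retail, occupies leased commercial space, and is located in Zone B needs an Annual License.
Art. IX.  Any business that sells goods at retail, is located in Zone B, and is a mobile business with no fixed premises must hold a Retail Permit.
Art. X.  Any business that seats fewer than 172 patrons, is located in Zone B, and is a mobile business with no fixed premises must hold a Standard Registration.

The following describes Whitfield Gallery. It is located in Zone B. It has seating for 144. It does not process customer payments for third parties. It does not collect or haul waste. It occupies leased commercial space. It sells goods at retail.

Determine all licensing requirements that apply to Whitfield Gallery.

Commercial Registration, Regulatory Certificate

Art. I. seating 144 ≥ 126 → exempt from Annual License.
Art. II. does not collect or haul waste; sells goods at retail; occupies leased commercial space → Commercial License not required.
Art. III. seating 144 < 152; does not process customer payments for third parties → Annual License exemption does not apply.
Art. IV. occupies leased commercial space; sells goods at retail; is located in Zone B → Commercial Registration required.
Art. V. is located in Zone B; sells goods at retail; occupies leased commercial space → Regulatory Certificate required.
Art. VI. seating 144 > 112; sells goods at retail → Limited Seating Registration not required.
Art. VII. occupies leased commercial space; does not collect or haul waste → Operating Registration not required.
Art. VIII. sells goods at retail; occupies leased commercial space; is located in Zone B → Annual License required.
Art. IX. sells goods at retail; is located in Zone B; occupies leased commercial space (not: is a mobile business with no fixed premises) → Retail Permit not required.
Art. X. seating 144 < 172; is located in Zone B; occupies leased commercial space (not: is a mobile business with no fixed premises) → Standard Registration not required.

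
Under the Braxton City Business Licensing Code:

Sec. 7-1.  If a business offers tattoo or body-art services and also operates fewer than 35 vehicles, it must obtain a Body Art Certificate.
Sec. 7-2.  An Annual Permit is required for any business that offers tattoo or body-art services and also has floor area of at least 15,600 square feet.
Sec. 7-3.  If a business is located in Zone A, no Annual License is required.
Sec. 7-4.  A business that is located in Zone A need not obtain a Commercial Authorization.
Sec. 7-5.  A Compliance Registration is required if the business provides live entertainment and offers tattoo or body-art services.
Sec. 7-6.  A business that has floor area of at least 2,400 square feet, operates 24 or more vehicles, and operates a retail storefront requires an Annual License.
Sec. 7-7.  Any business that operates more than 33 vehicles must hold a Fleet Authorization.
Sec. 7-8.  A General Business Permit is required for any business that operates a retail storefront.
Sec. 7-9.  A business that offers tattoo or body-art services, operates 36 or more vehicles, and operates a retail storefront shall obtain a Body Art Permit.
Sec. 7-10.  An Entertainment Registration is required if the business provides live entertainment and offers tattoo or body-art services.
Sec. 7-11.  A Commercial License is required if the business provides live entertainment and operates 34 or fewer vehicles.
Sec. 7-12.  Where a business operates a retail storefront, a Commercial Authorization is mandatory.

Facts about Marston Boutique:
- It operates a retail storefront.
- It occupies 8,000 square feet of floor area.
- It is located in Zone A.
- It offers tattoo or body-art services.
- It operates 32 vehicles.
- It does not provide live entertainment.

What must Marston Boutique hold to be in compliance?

Sec. 7-1. offers tattoo or body-art services; vehicles 32 < 35 → Body Art Certificate required.
Sec. 7-2. offers tattoo or body-art services; floor area 8,000 square feet < 15,600 square feet → Annual Permit not required.
Sec. 7-3. is located in Zone A → exempt from Annual License.
Sec. 7-4. is located in Zone A → exempt from Commercial Authorization.
Sec. 7-5. does not provide live entertainment; offers tattoo or body-art services → Compliance Registration not required.
Sec. 7-6. floor area 8,000 square feet ≥ 2,400 square feet; vehicles 32 ≥ 24; operates a retail storefront → Annual License required.
Sec. 7-7. vehicles 32 ≤ 33 → Fleet Authorization not required.
Sec. 7-8. operates a retail storefront → General Business Permit required.
Sec. 7-9. offers tattoo or body-art services; vehicles 32 < 36; operates a retail storefront → Body Art Permit not required.
Sec. 7-10. does not provide live entertainment; offers tattoo or body-art services → Entertainment Registration not required.
Sec. 7-11. does not provide live entertainment; vehicles 32 ≤ 34 → Commercial License not required.
Sec. 7-12. operates a retail storefront → Commercial Authorization required.

Body Art Certificate, General Business Permit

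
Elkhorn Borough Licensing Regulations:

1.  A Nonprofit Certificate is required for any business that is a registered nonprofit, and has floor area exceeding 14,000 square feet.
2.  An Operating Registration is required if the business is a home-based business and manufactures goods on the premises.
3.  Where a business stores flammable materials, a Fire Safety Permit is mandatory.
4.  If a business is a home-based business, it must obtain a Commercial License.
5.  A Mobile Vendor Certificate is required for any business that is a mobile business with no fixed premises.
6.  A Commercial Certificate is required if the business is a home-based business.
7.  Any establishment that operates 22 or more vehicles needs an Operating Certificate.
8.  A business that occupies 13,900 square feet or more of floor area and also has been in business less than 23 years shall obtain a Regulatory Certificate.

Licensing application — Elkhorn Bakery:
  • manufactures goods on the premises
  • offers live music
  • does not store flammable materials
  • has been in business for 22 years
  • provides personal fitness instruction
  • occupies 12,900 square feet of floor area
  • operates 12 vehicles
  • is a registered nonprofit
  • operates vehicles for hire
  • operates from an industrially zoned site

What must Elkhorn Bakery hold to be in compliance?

None

1. is a registered nonprofit; floor area 12,900 square feet ≤ 14,000 square feet → Nonprofit Certificate not required.
2. operates from an industrially zoned site (not: is a home-based business); manufactures goods on the premises → Operating Registration not required.
3. does not store flammable materials → Fire Safety Permit not required.
4. operates from an industrially zoned site (not: is a home-based business) → Commercial License not required.
5. operates from an industrially zoned site (not: is a mobile business with no fixed premises) → Mobile Vendor Certificate not required.
6. operates from an industrially zoned site (not: is a home-based business) → Commercial Certificate not required.
7. vehicles 12 < 22 → Operating Certificate not required.
8. floor area 12,900 square feet < 13,900 square feet; years in business 22 < 23 → Regulatory Certificate not required.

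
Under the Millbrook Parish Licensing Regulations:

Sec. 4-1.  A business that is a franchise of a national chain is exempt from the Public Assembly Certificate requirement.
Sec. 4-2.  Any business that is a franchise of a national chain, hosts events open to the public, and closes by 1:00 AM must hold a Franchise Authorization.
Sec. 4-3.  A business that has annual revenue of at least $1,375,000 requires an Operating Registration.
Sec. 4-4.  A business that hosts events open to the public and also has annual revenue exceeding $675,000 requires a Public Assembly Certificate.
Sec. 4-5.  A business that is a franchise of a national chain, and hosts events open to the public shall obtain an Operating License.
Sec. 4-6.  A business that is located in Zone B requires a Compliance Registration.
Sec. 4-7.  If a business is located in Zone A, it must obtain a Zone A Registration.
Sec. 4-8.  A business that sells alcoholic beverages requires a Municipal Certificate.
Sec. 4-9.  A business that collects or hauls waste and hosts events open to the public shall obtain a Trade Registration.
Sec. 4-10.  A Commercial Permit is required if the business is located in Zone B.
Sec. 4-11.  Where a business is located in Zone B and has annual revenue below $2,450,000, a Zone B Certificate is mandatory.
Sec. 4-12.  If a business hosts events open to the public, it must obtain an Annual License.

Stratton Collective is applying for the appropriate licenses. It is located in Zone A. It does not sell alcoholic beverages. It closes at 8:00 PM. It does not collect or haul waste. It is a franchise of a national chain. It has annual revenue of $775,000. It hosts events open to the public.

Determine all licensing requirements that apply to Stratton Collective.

Sec. 4-1. is a franchise of a national chain → exempt from Public Assembly Certificate.
Sec. 4-2. is a franchise of a national chain; hosts events open to the public; closes 8:00 PM, at/before 1:00 AM → Franchise Authorization required.
Sec. 4-3. revenue $775,000 < $1,375,000 → Operating Registration not required.
Sec. 4-4. hosts events open to the public; revenue $775,000 > $675,000 → Public Assembly Certificate required.
Sec. 4-5. is a franchise of a national chain; hosts events open to the public → Operating License required.
Sec. 4-6. is located in Zone A (not: is located in Zone B) → Compliance Registration not required.
Sec. 4-7. is located in Zone A → Zone A Registration required.
Sec. 4-8. does not sell alcoholic beverages → Municipal Certificate not required.
Sec. 4-9. does not collect or haul waste; hosts events open to the public → Trade Registration not required.
Sec. 4-10. is located in Zone A (not: is located in Zone B) → Commercial Permit not required.
Sec. 4-11. is located in Zone A (not: is located in Zone B); revenue $775,000 < $2,450,000 → Zone B Certificate not required.
Sec. 4-12. hosts events open to the public → Annual License required.

Annual License, Franchise Authorization, Operating License, Zone A Registration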